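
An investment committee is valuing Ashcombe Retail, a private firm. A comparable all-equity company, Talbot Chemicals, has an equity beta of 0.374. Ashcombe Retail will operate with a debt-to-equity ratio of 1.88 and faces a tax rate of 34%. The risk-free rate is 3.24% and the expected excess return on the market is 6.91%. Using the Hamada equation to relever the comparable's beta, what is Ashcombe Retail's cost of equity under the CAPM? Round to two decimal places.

9.03%

β_L = β_U × [1 + (1 − t)(D/E)] = 0.374 × [1 + (1 − 0.34) × 1.88]
    = 0.374 × [1 + 0.66 × 1.88] = 0.374 × 2.2408 = 0.8381
E(R) = R_f + β_L × MRP = 3.24% + 0.8381 × 6.91% = 9.03%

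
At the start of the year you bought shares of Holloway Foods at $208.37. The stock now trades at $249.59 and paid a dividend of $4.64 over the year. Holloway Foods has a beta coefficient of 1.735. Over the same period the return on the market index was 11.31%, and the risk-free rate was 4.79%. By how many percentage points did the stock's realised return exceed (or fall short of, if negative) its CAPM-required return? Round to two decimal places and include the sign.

+5.91%

Realised HPR = (P1 + D1 − P0) / P0 = (249.59 + 4.64 − 208.37) / 208.37 = 45.86 / 208.37 = 22.0089%
MRP = 11.31% − 4.79% = 6.52%
CAPM required = R_f + β·MRP = 4.79% + 1.735 × 6.52% = 16.10220%
α = realised − required = 22.0089% − 16.10220% = +5.91%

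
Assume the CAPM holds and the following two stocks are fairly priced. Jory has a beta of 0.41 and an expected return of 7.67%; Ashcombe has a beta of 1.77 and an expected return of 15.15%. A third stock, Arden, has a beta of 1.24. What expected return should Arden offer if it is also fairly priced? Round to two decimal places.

MRP (SML slope) = (15.15% − 7.67%) / (1.77 − 0.41) = 7.48% / 1.36 = 5.5000%
R_f (intercept) = 7.67% − 0.41 × 5.5000% = 5.4150%
E(R_Arden) = R_f + β × MRP = 5.4150% + 1.24 × 5.5000% = 12.24%

12.24%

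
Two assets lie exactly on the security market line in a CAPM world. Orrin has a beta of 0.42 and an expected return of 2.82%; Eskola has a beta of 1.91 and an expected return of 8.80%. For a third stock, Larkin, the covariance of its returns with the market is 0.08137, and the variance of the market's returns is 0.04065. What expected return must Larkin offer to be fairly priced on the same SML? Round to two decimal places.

MRP = (8.80% − 2.82%) / (1.91 − 0.42) = 4.0134%
R_f = 2.82% − 0.42 × 4.0134% = 1.1344%
β_Larkin = Cov / Var(R_m) = 0.08137 / 0.04065 = 2.0017
E(R_Larkin) = R_f + β × MRP = 1.1344% + 2.0017 × 4.0134% = 9.17%

9.17%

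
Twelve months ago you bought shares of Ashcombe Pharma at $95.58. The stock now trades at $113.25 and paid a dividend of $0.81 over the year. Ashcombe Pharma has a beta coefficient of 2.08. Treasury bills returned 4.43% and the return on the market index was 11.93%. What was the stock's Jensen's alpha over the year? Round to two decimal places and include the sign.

-0.70%

Realised HPR = (P1 + D1 − P0) / P0 = (113.25 + 0.81 − 95.58) / 95.58 = 18.48 / 95.58 = 19.3346%
MRP = 11.93% − 4.43% = 7.50%
CAPM required = R_f + β·MRP = 4.43% + 2.08 × 7.50% = 20.0300%
α = realised − required = 19.3346% − 20.0300% = -0.70%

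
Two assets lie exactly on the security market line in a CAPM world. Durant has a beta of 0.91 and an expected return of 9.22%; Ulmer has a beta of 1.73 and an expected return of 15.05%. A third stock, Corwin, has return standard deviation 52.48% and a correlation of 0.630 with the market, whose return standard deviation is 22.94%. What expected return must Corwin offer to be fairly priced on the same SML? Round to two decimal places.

MRP = (15.05% − 9.22%) / (1.73 − 0.91) = 7.1098%
R_f = 9.22% − 0.91 × 7.1098% = 2.7501%
β_Corwin = ρ·σ_i/σ_m = 0.630 × 52.48 / 22.94 = 1.4413
E(R_Corwin) = R_f + β × MRP = 2.7501% + 1.4413 × 7.1098% = 13.00%

13.00%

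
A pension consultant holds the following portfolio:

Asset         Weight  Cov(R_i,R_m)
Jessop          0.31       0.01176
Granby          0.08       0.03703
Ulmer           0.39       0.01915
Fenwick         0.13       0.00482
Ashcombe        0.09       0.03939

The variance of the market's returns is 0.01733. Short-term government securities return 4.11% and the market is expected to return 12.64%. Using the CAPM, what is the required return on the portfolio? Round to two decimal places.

13.09%

β_Jessop = 0.01176 / 0.01733 = 0.6786
β_Granby = 0.03703 / 0.01733 = 2.1368
β_Ulmer = 0.01915 / 0.01733 = 1.1050
β_Fenwick = 0.00482 / 0.01733 = 0.2781
β_Ashcombe = 0.03939 / 0.01733 = 2.2729
β_P = Σ w_i β_i = 0.31×0.6786 + 0.08×2.1368 + 0.39×1.1050 + 0.13×0.2781 + 0.09×2.2729 = 1.0530
MRP = 12.64% − 4.11% = 8.53%
E(R_P) = R_f + β_P × MRP = 4.11% + 1.0530 × 8.53% = 13.09%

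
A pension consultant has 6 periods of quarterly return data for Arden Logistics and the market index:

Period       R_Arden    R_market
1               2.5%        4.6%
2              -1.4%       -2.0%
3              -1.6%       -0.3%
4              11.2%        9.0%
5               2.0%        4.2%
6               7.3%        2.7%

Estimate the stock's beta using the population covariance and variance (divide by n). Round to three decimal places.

1.093

Mean R_i = (2.5 − 1.4 − 1.6 + 11.2 + 2.0 + 7.3) / 6 = 3.3333%
Mean R_m = (4.6 − 2.0 − 0.3 + 9.0 + 4.2 + 2.7) / 6 = 3.0333%
Σ(R_i − R̄_i)(R_m − R̄_m) = 83.0233  ⇒  Cov = 83.0233 / 6 = 13.8372
Σ(R_m − R̄_m)² = 75.9733  ⇒  Var(R_m) = 75.9733 / 6 = 12.6622
β = Cov / Var(R_m) = 13.8372 / 12.6622 = 1.0928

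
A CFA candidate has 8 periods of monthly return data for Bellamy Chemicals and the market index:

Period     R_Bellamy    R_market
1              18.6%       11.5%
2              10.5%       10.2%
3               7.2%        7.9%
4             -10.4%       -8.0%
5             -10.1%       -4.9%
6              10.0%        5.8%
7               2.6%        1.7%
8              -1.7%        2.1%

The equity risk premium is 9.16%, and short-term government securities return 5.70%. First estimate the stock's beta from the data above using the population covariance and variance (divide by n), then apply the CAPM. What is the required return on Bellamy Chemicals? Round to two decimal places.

Mean R_i = (18.6 + 10.5 + 7.2 − 10.4 − 10.1 + 10.0 + 2.6 − 1.7) / 8 = 3.3375%
Mean R_m = (11.5 + 10.2 + 7.9 − 8.0 − 4.9 + 5.8 + 1.7 + 2.1) / 8 = 3.2875%
Σ(R_i − R̄_i)(R_m − R̄_m) = 481.6438  ⇒  Cov = 481.6438 / 8 = 60.2055
Σ(R_m − R̄_m)² = 341.1888  ⇒  Var(R_m) = 341.1888 / 8 = 42.6486
β = Cov / Var(R_m) = 60.2055 / 42.6486 = 1.4117
E(R) = R_f + β × MRP = 5.70% + 1.4117 × 9.16% = 18.63%

18.63%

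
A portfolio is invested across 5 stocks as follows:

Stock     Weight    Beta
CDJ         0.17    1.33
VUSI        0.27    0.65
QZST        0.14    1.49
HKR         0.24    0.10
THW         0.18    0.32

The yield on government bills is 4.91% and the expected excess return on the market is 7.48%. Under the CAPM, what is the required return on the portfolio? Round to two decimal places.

β_P = Σ w_i β_i = 0.17×1.33 + 0.27×0.65 + 0.14×1.49 + 0.24×0.10 + 0.18×0.32 = 0.6918
E(R_P) = R_f + β_P × MRP = 4.91% + 0.6918 × 7.48% = 10.08%

10.08%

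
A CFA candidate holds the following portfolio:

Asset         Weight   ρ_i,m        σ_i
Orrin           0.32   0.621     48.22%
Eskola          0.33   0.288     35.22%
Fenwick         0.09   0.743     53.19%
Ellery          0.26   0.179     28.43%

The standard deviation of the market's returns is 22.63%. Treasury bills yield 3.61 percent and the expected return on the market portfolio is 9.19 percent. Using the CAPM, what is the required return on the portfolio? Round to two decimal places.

β_Orrin = 0.621 × 48.22% / 22.63% = 1.3232
β_Eskola = 0.288 × 35.22% / 22.63% = 0.4482
β_Fenwick = 0.743 × 53.19% / 22.63% = 1.7464
β_Ellery = 0.179 × 28.43% / 22.63% = 0.2249
β_P = Σ w_i β_i = 0.32×1.3232 + 0.33×0.4482 + 0.09×1.7464 + 0.26×0.2249 = 0.7870
MRP = 9.19% − 3.61% = 5.58%
E(R_P) = R_f + β_P × MRP = 3.61% + 0.7870 × 5.58% = 8.00%

8.00%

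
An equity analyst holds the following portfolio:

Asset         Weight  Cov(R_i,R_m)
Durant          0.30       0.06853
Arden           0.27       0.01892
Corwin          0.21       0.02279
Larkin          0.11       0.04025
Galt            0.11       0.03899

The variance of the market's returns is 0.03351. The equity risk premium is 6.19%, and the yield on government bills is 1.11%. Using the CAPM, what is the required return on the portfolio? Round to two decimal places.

8.35%

β_Durant = 0.06853 / 0.03351 = 2.0451
β_Arden = 0.01892 / 0.03351 = 0.5646
β_Corwin = 0.02279 / 0.03351 = 0.6801
β_Larkin = 0.04025 / 0.03351 = 1.2011
β_Galt = 0.03899 / 0.03351 = 1.1635
β_P = Σ w_i β_i = 0.30×2.0451 + 0.27×0.5646 + 0.21×0.6801 + 0.11×1.2011 + 0.11×1.1635 = 1.1689
E(R_P) = R_f + β_P × MRP = 1.11% + 1.1689 × 6.19% = 8.35%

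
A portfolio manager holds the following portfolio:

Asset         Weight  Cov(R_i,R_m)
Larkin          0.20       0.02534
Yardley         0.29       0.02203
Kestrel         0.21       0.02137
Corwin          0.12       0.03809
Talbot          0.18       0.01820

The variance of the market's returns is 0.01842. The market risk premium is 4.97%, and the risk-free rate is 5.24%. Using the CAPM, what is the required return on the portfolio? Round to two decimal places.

β_Larkin = 0.02534 / 0.01842 = 1.3757
β_Yardley = 0.02203 / 0.01842 = 1.1960
β_Kestrel = 0.02137 / 0.01842 = 1.1602
β_Corwin = 0.03809 / 0.01842 = 2.0679
β_Talbot = 0.01820 / 0.01842 = 0.9881
β_P = Σ w_i β_i = 0.20×1.3757 + 0.29×1.1960 + 0.21×1.1602 + 0.12×2.0679 + 0.18×0.9881 = 1.2916
E(R_P) = R_f + β_P × MRP = 5.24% + 1.2916 × 4.97% = 11.66%

11.66%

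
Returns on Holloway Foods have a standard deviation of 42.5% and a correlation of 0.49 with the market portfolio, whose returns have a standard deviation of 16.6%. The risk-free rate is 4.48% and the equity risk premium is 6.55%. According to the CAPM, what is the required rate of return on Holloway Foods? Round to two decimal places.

12.70%

β = ρ × σ_i / σ_m = 0.49 × 42.5% / 16.6% = 1.2545
E(R) = 4.48% + 1.2545 × 6.55% = 12.70%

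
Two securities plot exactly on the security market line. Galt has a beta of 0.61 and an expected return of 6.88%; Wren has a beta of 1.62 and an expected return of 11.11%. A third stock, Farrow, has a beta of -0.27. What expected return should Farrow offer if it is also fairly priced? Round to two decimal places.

3.19%

MRP (SML slope) = (11.11% − 6.88%) / (1.62 − 0.61) = 4.23% / 1.01 = 4.1881%
R_f (intercept) = 6.88% − 0.61 × 4.1881% = 4.3253%
E(R_Farrow) = R_f + β × MRP = 4.3253% + -0.27 × 4.1881% = 3.19%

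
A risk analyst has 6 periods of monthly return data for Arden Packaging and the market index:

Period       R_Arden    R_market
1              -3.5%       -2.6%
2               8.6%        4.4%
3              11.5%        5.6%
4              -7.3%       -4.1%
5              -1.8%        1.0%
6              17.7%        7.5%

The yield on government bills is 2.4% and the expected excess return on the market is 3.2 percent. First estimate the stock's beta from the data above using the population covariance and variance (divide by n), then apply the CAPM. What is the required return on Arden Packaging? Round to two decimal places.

Mean R_i = (-3.5 + 8.6 + 11.5 − 7.3 − 1.8 + 17.7) / 6 = 4.2000%
Mean R_m = (-2.6 + 4.4 + 5.6 − 4.1 + 1.0 + 7.5) / 6 = 1.9667%
Σ(R_i − R̄_i)(R_m − R̄_m) = 222.6600  ⇒  Cov = 222.6600 / 6 = 37.1100
Σ(R_m − R̄_m)² = 108.3333  ⇒  Var(R_m) = 108.3333 / 6 = 18.0556
β = Cov / Var(R_m) = 37.1100 / 18.0556 = 2.0553
E(R) = R_f + β × MRP = 2.4% + 2.0553 × 3.2% = 8.98%

8.98%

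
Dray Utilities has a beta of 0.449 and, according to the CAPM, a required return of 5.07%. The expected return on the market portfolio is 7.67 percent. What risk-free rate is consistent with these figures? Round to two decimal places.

2.95%

E(R) = R_f + β(E(R_m) − R_f) = R_f(1 − β) + β·E(R_m)
5.07% = R_f × (1 − 0.449) + 0.449 × 7.67%
5.07% = R_f × 0.551 + 3.44383%
R_f = (5.07% − 3.44383%) / 0.551 = 2.95%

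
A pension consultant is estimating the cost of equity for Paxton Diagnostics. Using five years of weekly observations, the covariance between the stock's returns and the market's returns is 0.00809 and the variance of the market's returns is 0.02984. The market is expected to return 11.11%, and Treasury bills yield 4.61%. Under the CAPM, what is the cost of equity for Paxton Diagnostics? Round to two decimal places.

β = Cov(R_i, R_m) / Var(R_m) = 0.00809 / 0.02984 = 0.2711
MRP = 11.11% − 4.61% = 6.50%
E(R) = R_f + β × MRP = 4.61% + 0.2711 × 6.50% = 6.37%

6.37%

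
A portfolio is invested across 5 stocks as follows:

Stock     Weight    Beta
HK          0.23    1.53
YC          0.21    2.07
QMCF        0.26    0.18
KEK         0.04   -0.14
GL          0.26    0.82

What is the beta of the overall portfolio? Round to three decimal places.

β_P = Σ w_i β_i = 0.23×1.53 + 0.21×2.07 + 0.26×0.18 + 0.04×-0.14 + 0.26×0.82 = 1.0410

1.041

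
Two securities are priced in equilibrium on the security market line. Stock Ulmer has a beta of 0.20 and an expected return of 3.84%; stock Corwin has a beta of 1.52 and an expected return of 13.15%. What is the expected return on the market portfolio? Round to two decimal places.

Both satisfy E(R) = R_f + β·MRP, so the slope of the SML is
MRP = (13.15% − 3.84%) / (1.52 − 0.20) = 9.31% / 1.32 = 7.0530%
R_f = E(R_Ulmer) − β_Ulmer·MRP = 3.84% − 0.20 × 7.0530% = 2.4294%
E(R_m) = R_f + MRP = 2.4294% + 7.0530% = 9.48%

9.48%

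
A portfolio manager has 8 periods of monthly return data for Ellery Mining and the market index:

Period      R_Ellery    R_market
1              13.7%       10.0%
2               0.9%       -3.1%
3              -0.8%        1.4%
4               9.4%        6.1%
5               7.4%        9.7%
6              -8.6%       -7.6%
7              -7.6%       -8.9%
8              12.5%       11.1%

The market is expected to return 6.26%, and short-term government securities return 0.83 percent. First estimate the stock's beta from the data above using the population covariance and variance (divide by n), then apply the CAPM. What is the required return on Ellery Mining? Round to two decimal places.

6.40%

Mean R_i = (13.7 + 0.9 − 0.8 + 9.4 + 7.4 − 8.6 − 7.6 + 12.5) / 8 = 3.3625%
Mean R_m = (10.0 − 3.1 + 1.4 + 6.1 + 9.7 − 7.6 − 8.9 + 11.1) / 8 = 2.3375%
Σ(R_i − R̄_i)(R_m − R̄_m) = 471.0813  ⇒  Cov = 471.0813 / 8 = 58.8852
Σ(R_m − R̄_m)² = 459.3388  ⇒  Var(R_m) = 459.3388 / 8 = 57.4174
β = Cov / Var(R_m) = 58.8852 / 57.4174 = 1.0256
MRP = 6.26% − 0.83% = 5.43%
E(R) = R_f + β × MRP = 0.83% + 1.0256 × 5.43% = 6.40%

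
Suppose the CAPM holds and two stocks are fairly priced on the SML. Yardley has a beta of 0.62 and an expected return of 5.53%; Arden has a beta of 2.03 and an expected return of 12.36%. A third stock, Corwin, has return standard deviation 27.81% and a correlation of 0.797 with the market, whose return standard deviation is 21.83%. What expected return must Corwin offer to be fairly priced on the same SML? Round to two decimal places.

MRP = (12.36% − 5.53%) / (2.03 − 0.62) = 4.8440%
R_f = 5.53% − 0.62 × 4.8440% = 2.5267%
β_Corwin = ρ·σ_i/σ_m = 0.797 × 27.81 / 21.83 = 1.0153
E(R_Corwin) = R_f + β × MRP = 2.5267% + 1.0153 × 4.8440% = 7.44%

7.44%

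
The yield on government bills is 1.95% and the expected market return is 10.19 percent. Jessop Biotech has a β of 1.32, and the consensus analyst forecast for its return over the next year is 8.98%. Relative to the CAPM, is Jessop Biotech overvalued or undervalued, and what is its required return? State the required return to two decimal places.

Overvalued; required return 12.83%

MRP = 10.19% − 1.95% = 8.24%
Required return = R_f + β·MRP = 1.95% + 1.32 × 8.24% = 12.83%
Forecast 8.98% < required 12.83% → the stock plots below the SML → overvalued.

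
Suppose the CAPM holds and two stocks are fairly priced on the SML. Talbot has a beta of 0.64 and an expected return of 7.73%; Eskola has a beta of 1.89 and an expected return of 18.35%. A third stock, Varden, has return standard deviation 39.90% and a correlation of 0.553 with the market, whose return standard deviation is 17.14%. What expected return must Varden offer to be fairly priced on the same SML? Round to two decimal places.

MRP = (18.35% − 7.73%) / (1.89 − 0.64) = 8.4960%
R_f = 7.73% − 0.64 × 8.4960% = 2.2926%
β_Varden = ρ·σ_i/σ_m = 0.553 × 39.90 / 17.14 = 1.2873
E(R_Varden) = R_f + β × MRP = 2.2926% + 1.2873 × 8.4960% = 13.23%

13.23%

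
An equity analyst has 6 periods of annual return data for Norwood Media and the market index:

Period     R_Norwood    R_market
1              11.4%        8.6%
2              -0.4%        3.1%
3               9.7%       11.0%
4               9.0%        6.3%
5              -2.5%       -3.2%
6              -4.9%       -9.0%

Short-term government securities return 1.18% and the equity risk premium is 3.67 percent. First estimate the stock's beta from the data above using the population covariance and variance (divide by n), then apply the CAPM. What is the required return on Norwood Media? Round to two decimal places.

Mean R_i = (11.4 − 0.4 + 9.7 + 9.0 − 2.5 − 4.9) / 6 = 3.7167%
Mean R_m = (8.6 + 3.1 + 11.0 + 6.3 − 3.2 − 9.0) / 6 = 2.8000%
Σ(R_i − R̄_i)(R_m − R̄_m) = 249.8600  ⇒  Cov = 249.8600 / 6 = 41.6433
Σ(R_m − R̄_m)² = 288.4600  ⇒  Var(R_m) = 288.4600 / 6 = 48.0767
β = Cov / Var(R_m) = 41.6433 / 48.0767 = 0.8662
E(R) = R_f + β × MRP = 1.18% + 0.8662 × 3.67% = 4.36%

4.36%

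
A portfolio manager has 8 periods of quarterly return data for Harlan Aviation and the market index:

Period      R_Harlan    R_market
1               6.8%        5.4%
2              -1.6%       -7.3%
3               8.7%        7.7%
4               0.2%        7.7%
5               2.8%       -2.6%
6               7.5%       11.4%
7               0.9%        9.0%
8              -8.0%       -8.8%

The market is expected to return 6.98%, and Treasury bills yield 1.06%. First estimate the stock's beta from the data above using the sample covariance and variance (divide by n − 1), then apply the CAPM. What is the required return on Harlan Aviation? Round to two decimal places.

Mean R_i = (6.8 − 1.6 + 8.7 + 0.2 + 2.8 + 7.5 + 0.9 − 8.0) / 8 = 2.1625%
Mean R_m = (5.4 − 7.3 + 7.7 + 7.7 − 2.6 + 11.4 + 9.0 − 8.8) / 8 = 2.8125%
Σ(R_i − R̄_i)(R_m − R̄_m) = 224.9938  ⇒  Cov = 224.9938 / 7 = 32.1420
Σ(R_m − R̄_m)² = 432.9088  ⇒  Var(R_m) = 432.9088 / 7 = 61.8441
β = Cov / Var(R_m) = 32.1420 / 61.8441 = 0.5197
MRP = 6.98% − 1.06% = 5.92%
E(R) = R_f + β × MRP = 1.06% + 0.5197 × 5.92% = 4.14%

4.14%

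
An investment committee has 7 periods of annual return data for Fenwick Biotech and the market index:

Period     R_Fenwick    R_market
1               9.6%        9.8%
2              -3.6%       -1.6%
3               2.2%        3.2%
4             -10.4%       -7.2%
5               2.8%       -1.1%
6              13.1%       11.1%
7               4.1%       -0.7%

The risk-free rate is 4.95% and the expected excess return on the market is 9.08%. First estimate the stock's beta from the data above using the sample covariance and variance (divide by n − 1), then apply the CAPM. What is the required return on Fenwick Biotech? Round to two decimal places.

14.99%

Mean R_i = (9.6 − 3.6 + 2.2 − 10.4 + 2.8 + 13.1 + 4.1) / 7 = 2.5429%
Mean R_m = (9.8 − 1.6 + 3.2 − 7.2 − 1.1 + 11.1 − 0.7) / 7 = 1.9286%
Σ(R_i − R̄_i)(R_m − R̄_m) = 286.8914  ⇒  Cov = 286.8914 / 6 = 47.8152
Σ(R_m − R̄_m)² = 259.5543  ⇒  Var(R_m) = 259.5543 / 6 = 43.2591
β = Cov / Var(R_m) = 47.8152 / 43.2591 = 1.1053
E(R) = R_f + β × MRP = 4.95% + 1.1053 × 9.08% = 14.99%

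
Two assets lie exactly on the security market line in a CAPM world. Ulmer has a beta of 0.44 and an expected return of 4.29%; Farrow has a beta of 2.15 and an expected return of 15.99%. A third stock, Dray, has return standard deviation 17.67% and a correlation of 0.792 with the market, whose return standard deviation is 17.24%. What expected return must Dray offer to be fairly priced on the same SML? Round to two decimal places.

MRP = (15.99% − 4.29%) / (2.15 − 0.44) = 6.8421%
R_f = 4.29% − 0.44 × 6.8421% = 1.2795%
β_Dray = ρ·σ_i/σ_m = 0.792 × 17.67 / 17.24 = 0.8118
E(R_Dray) = R_f + β × MRP = 1.2795% + 0.8118 × 6.8421% = 6.83%

6.83%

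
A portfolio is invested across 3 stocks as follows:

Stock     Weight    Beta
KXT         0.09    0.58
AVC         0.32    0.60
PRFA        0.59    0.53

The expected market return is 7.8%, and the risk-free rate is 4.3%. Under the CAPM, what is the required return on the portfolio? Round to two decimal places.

6.25%

β_P = Σ w_i β_i = 0.09×0.58 + 0.32×0.60 + 0.59×0.53 = 0.5569
MRP = 7.8% − 4.3% = 3.50%
E(R_P) = R_f + β_P × MRP = 4.3% + 0.5569 × 3.5% = 6.25%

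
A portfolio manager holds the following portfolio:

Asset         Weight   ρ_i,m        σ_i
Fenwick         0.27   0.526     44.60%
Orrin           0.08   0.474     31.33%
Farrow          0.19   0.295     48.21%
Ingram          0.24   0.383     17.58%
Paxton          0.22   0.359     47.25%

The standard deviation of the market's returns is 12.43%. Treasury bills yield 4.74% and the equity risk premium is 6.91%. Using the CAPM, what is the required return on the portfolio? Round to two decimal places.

β_Fenwick = 0.526 × 44.60% / 12.43% = 1.8873
β_Orrin = 0.474 × 31.33% / 12.43% = 1.1947
β_Farrow = 0.295 × 48.21% / 12.43% = 1.1442
β_Ingram = 0.383 × 17.58% / 12.43% = 0.5417
β_Paxton = 0.359 × 47.25% / 12.43% = 1.3647
β_P = Σ w_i β_i = 0.27×1.8873 + 0.08×1.1947 + 0.19×1.1442 + 0.24×0.5417 + 0.22×1.3647 = 1.2528
E(R_P) = R_f + β_P × MRP = 4.74% + 1.2528 × 6.91% = 13.40%

13.40%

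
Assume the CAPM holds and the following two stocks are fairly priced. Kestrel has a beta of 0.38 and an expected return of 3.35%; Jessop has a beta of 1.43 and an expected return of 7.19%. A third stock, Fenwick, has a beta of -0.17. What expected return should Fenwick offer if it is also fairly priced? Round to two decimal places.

1.34%

MRP (SML slope) = (7.19% − 3.35%) / (1.43 − 0.38) = 3.84% / 1.05 = 3.6571%
R_f (intercept) = 3.35% − 0.38 × 3.6571% = 1.9603%
E(R_Fenwick) = R_f + β × MRP = 1.9603% + -0.17 × 3.6571% = 1.34%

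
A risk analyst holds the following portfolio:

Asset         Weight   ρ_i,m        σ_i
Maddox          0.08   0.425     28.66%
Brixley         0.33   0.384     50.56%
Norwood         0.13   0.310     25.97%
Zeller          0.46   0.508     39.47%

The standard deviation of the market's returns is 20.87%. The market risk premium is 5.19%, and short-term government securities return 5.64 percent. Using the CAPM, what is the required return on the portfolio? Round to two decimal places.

10.03%

β_Maddox = 0.425 × 28.66% / 20.87% = 0.5836
β_Brixley = 0.384 × 50.56% / 20.87% = 0.9303
β_Norwood = 0.310 × 25.97% / 20.87% = 0.3858
β_Zeller = 0.508 × 39.47% / 20.87% = 0.9607
β_P = Σ w_i β_i = 0.08×0.5836 + 0.33×0.9303 + 0.13×0.3858 + 0.46×0.9607 = 0.8458
E(R_P) = R_f + β_P × MRP = 5.64% + 0.8458 × 5.19% = 10.03%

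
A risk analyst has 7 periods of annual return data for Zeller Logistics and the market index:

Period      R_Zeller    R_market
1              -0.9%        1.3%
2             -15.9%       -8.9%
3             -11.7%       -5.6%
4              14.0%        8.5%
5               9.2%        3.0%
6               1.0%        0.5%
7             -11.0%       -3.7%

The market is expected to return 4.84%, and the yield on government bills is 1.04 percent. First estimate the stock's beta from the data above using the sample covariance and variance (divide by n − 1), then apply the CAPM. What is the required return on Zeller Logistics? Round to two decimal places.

8.17%

Mean R_i = (-0.9 − 15.9 − 11.7 + 14.0 + 9.2 + 1.0 − 11.0) / 7 = -2.1857%
Mean R_m = (1.3 − 8.9 − 5.6 + 8.5 + 3.0 + 0.5 − 3.7) / 7 = -0.7000%
Σ(R_i − R̄_i)(R_m − R̄_m) = 382.9500  ⇒  Cov = 382.9500 / 6 = 63.8250
Σ(R_m − R̄_m)² = 204.0200  ⇒  Var(R_m) = 204.0200 / 6 = 34.0033
β = Cov / Var(R_m) = 63.8250 / 34.0033 = 1.8770
MRP = 4.84% − 1.04% = 3.80%
E(R) = R_f + β × MRP = 1.04% + 1.8770 × 3.80% = 8.17%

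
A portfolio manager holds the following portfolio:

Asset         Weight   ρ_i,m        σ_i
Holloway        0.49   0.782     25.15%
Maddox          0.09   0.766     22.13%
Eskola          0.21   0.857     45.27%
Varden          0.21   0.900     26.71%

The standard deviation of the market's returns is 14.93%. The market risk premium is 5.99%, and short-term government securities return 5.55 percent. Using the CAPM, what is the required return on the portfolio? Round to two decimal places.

15.32%

β_Holloway = 0.782 × 25.15% / 14.93% = 1.3173
β_Maddox = 0.766 × 22.13% / 14.93% = 1.1354
β_Eskola = 0.857 × 45.27% / 14.93% = 2.5986
β_Varden = 0.900 × 26.71% / 14.93% = 1.6101
β_P = Σ w_i β_i = 0.49×1.3173 + 0.09×1.1354 + 0.21×2.5986 + 0.21×1.6101 = 1.6315
E(R_P) = R_f + β_P × MRP = 5.55% + 1.6315 × 5.99% = 15.32%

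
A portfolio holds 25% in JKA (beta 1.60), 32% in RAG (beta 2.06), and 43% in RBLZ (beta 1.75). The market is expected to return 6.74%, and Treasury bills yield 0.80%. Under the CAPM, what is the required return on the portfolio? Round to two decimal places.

11.56%

β_P = Σ w_i β_i = 0.25×1.60 + 0.32×2.06 + 0.43×1.75 = 1.8117
MRP = 6.74% − 0.80% = 5.94%
E(R_P) = R_f + β_P × MRP = 0.80% + 1.8117 × 5.94% = 11.56%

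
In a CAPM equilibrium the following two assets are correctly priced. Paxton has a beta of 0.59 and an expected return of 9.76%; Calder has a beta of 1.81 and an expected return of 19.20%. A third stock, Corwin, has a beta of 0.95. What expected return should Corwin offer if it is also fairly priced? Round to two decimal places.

12.55%

MRP (SML slope) = (19.20% − 9.76%) / (1.81 − 0.59) = 9.44% / 1.22 = 7.7377%
R_f (intercept) = 9.76% − 0.59 × 7.7377% = 5.1948%
E(R_Corwin) = R_f + β × MRP = 5.1948% + 0.95 × 7.7377% = 12.55%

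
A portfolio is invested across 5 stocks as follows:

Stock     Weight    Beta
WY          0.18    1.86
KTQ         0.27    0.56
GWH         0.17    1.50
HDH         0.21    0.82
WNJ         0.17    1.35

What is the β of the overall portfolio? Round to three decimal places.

β_P = Σ w_i β_i = 0.18×1.86 + 0.27×0.56 + 0.17×1.50 + 0.21×0.82 + 0.17×1.35 = 1.1427

1.143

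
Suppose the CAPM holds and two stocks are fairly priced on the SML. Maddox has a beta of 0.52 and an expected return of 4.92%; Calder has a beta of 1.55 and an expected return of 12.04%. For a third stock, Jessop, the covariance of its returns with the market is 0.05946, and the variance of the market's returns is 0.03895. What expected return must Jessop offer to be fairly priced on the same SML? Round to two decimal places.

MRP = (12.04% − 4.92%) / (1.55 − 0.52) = 6.9126%
R_f = 4.92% − 0.52 × 6.9126% = 1.3254%
β_Jessop = Cov / Var(R_m) = 0.05946 / 0.03895 = 1.5266
E(R_Jessop) = R_f + β × MRP = 1.3254% + 1.5266 × 6.9126% = 11.88%

11.88%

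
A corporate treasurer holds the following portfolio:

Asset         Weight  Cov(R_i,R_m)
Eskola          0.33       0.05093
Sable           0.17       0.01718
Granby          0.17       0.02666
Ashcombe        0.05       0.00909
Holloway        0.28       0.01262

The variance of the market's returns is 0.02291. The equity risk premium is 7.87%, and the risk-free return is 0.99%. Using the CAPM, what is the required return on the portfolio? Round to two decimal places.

β_Eskola = 0.05093 / 0.02291 = 2.2230
β_Sable = 0.01718 / 0.02291 = 0.7499
β_Granby = 0.02666 / 0.02291 = 1.1637
β_Ashcombe = 0.00909 / 0.02291 = 0.3968
β_Holloway = 0.01262 / 0.02291 = 0.5509
β_P = Σ w_i β_i = 0.33×2.2230 + 0.17×0.7499 + 0.17×1.1637 + 0.05×0.3968 + 0.28×0.5509 = 1.2330
E(R_P) = R_f + β_P × MRP = 0.99% + 1.2330 × 7.87% = 10.69%

10.69%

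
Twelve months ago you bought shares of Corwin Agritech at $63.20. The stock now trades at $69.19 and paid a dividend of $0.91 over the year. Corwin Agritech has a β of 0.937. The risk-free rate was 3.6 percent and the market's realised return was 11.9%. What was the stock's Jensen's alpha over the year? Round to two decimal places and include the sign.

Realised HPR = (P1 + D1 − P0) / P0 = (69.19 + 0.91 − 63.20) / 63.20 = 6.90 / 63.20 = 10.9177%
MRP = 11.9% − 3.6% = 8.30%
CAPM required = R_f + β·MRP = 3.6% + 0.937 × 8.3% = 11.3771%
α = realised − required = 10.9177% − 11.3771% = -0.46%

-0.46%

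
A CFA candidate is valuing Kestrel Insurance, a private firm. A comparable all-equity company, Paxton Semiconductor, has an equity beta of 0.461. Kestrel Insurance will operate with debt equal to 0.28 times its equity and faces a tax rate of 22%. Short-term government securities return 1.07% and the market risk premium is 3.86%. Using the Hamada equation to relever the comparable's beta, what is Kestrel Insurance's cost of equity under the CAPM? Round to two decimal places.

3.24%

β_L = β_U × [1 + (1 − t)(D/E)] = 0.461 × [1 + (1 − 0.22) × 0.28]
    = 0.461 × [1 + 0.78 × 0.28] = 0.461 × 1.2184 = 0.5617
E(R) = R_f + β_L × MRP = 1.07% + 0.5617 × 3.86% = 3.24%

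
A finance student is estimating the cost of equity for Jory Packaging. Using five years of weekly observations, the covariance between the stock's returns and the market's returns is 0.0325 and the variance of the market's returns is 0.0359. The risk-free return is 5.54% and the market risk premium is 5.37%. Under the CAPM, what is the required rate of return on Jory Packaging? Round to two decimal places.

β = Cov(R_i, R_m) / Var(R_m) = 0.0325 / 0.0359 = 0.9053
E(R) = R_f + β × MRP = 5.54% + 0.9053 × 5.37% = 10.40%

10.40%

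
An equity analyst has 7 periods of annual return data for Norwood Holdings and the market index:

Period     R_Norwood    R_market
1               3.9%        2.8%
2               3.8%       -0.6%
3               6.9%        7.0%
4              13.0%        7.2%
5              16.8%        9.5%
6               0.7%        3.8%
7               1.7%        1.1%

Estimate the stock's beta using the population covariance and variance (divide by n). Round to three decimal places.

1.369

Mean R_i = (3.9 + 3.8 + 6.9 + 13.0 + 16.8 + 0.7 + 1.7) / 7 = 6.6857%
Mean R_m = (2.8 − 0.6 + 7.0 + 7.2 + 9.5 + 3.8 + 1.1) / 7 = 4.4000%
Σ(R_i − R̄_i)(R_m − R̄_m) = 108.7500  ⇒  Cov = 108.7500 / 7 = 15.5357
Σ(R_m − R̄_m)² = 79.4200  ⇒  Var(R_m) = 79.4200 / 7 = 11.3457
β = Cov / Var(R_m) = 15.5357 / 11.3457 = 1.3693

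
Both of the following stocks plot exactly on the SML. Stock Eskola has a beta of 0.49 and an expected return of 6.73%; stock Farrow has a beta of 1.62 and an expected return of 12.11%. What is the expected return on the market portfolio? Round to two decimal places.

9.16%

Both satisfy E(R) = R_f + β·MRP, so the slope of the SML is
MRP = (12.11% − 6.73%) / (1.62 − 0.49) = 5.38% / 1.13 = 4.7611%
R_f = E(R_Eskola) − β_Eskola·MRP = 6.73% − 0.49 × 4.7611% = 4.3971%
E(R_m) = R_f + MRP = 4.3971% + 4.7611% = 9.16%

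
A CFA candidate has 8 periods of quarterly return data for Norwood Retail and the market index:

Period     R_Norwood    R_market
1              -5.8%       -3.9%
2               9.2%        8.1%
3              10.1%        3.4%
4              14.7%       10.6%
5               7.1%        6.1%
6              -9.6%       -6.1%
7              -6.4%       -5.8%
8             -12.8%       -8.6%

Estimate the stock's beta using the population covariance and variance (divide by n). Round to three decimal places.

Mean R_i = (-5.8 + 9.2 + 10.1 + 14.7 + 7.1 − 9.6 − 6.4 − 12.8) / 8 = 0.8125%
Mean R_m = (-3.9 + 8.1 + 3.4 + 10.6 + 6.1 − 6.1 − 5.8 − 8.6) / 8 = 0.4750%
Σ(R_i − R̄_i)(R_m − R̄_m) = 533.2825  ⇒  Cov = 533.2825 / 8 = 66.6603
Σ(R_m − R̄_m)² = 384.9550  ⇒  Var(R_m) = 384.9550 / 8 = 48.1194
β = Cov / Var(R_m) = 66.6603 / 48.1194 = 1.3853

1.385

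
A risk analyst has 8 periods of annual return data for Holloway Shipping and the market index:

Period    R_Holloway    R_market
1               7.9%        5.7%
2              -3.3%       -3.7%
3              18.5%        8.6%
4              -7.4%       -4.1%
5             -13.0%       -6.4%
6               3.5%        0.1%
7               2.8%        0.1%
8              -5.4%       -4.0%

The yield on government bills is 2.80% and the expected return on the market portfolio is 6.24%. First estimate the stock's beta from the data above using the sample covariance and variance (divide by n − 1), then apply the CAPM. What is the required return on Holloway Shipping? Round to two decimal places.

9.13%

Mean R_i = (7.9 − 3.3 + 18.5 − 7.4 − 13.0 + 3.5 + 2.8 − 5.4) / 8 = 0.4500%
Mean R_m = (5.7 − 3.7 + 8.6 − 4.1 − 6.4 + 0.1 + 0.1 − 4.0) / 8 = -0.4625%
Σ(R_i − R̄_i)(R_m − R̄_m) = 353.7750  ⇒  Cov = 353.7750 / 7 = 50.5393
Σ(R_m − R̄_m)² = 192.2188  ⇒  Var(R_m) = 192.2188 / 7 = 27.4598
β = Cov / Var(R_m) = 50.5393 / 27.4598 = 1.8405
MRP = 6.24% − 2.80% = 3.44%
E(R) = R_f + β × MRP = 2.80% + 1.8405 × 3.44% = 9.13%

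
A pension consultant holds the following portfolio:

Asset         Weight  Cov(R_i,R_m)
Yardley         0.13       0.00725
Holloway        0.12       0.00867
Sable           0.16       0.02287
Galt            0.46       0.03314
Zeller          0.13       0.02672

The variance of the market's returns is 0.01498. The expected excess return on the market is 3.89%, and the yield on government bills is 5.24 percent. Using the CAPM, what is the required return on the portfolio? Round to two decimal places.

11.57%

β_Yardley = 0.00725 / 0.01498 = 0.4840
β_Holloway = 0.00867 / 0.01498 = 0.5788
β_Sable = 0.02287 / 0.01498 = 1.5267
β_Galt = 0.03314 / 0.01498 = 2.2123
β_Zeller = 0.02672 / 0.01498 = 1.7837
β_P = Σ w_i β_i = 0.13×0.4840 + 0.12×0.5788 + 0.16×1.5267 + 0.46×2.2123 + 0.13×1.7837 = 1.6262
E(R_P) = R_f + β_P × MRP = 5.24% + 1.6262 × 3.89% = 11.57%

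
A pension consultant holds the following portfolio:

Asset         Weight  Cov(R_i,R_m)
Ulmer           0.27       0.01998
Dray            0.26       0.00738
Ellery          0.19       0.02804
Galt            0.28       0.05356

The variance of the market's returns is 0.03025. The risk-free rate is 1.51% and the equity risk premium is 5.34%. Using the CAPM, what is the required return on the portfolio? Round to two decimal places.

6.39%

β_Ulmer = 0.01998 / 0.03025 = 0.6605
β_Dray = 0.00738 / 0.03025 = 0.2440
β_Ellery = 0.02804 / 0.03025 = 0.9269
β_Galt = 0.05356 / 0.03025 = 1.7706
β_P = Σ w_i β_i = 0.27×0.6605 + 0.26×0.2440 + 0.19×0.9269 + 0.28×1.7706 = 0.9137
E(R_P) = R_f + β_P × MRP = 1.51% + 0.9137 × 5.34% = 6.39%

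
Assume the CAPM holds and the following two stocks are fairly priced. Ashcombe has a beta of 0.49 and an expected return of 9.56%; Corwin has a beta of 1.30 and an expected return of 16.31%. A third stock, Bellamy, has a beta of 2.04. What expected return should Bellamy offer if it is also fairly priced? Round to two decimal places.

22.48%

MRP (SML slope) = (16.31% − 9.56%) / (1.30 − 0.49) = 6.75% / 0.81 = 8.3333%
R_f (intercept) = 9.56% − 0.49 × 8.3333% = 5.4767%
E(R_Bellamy) = R_f + β × MRP = 5.4767% + 2.04 × 8.3333% = 22.48%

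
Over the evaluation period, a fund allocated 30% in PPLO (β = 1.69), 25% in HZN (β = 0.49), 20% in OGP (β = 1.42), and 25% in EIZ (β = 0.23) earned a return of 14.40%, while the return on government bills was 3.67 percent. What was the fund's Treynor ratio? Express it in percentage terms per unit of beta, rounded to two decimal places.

11.05%

β_P = 0.30×1.69 + 0.25×0.49 + 0.20×1.42 + 0.25×0.23 = 0.9710
Treynor = (R_P − R_f) / β_P = (14.40% − 3.67%) / 0.9710 = 10.73% / 0.9710 = 11.05%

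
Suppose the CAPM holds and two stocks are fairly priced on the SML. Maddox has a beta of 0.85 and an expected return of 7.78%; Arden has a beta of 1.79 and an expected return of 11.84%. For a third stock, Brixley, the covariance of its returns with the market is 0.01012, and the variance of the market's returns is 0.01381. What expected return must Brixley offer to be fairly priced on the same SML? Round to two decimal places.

MRP = (11.84% − 7.78%) / (1.79 − 0.85) = 4.3191%
R_f = 7.78% − 0.85 × 4.3191% = 4.1088%
β_Brixley = Cov / Var(R_m) = 0.01012 / 0.01381 = 0.7328
E(R_Brixley) = R_f + β × MRP = 4.1088% + 0.7328 × 4.3191% = 7.27%

7.27%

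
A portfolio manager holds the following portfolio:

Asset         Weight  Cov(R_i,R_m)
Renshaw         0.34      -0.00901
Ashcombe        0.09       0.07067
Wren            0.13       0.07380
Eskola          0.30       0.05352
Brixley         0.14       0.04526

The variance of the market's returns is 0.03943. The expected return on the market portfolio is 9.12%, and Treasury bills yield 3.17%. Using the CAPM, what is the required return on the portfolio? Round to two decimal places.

β_Renshaw = -0.00901 / 0.03943 = -0.2285
β_Ashcombe = 0.07067 / 0.03943 = 1.7923
β_Wren = 0.07380 / 0.03943 = 1.8717
β_Eskola = 0.05352 / 0.03943 = 1.3573
β_Brixley = 0.04526 / 0.03943 = 1.1479
β_P = Σ w_i β_i = 0.34×-0.2285 + 0.09×1.7923 + 0.13×1.8717 + 0.30×1.3573 + 0.14×1.1479 = 0.8948
MRP = 9.12% − 3.17% = 5.95%
E(R_P) = R_f + β_P × MRP = 3.17% + 0.8948 × 5.95% = 8.49%

8.49%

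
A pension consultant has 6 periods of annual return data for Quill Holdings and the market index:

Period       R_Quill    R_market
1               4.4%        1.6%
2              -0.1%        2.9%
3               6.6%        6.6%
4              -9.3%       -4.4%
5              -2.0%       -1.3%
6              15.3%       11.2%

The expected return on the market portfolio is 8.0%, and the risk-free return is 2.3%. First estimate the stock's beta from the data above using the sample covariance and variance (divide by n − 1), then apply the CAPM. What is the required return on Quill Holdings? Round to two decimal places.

10.53%

Mean R_i = (4.4 − 0.1 + 6.6 − 9.3 − 2.0 + 15.3) / 6 = 2.4833%
Mean R_m = (1.6 + 2.9 + 6.6 − 4.4 − 1.3 + 11.2) / 6 = 2.7667%
Σ(R_i − R̄_i)(R_m − R̄_m) = 223.9667  ⇒  Cov = 223.9667 / 5 = 44.7933
Σ(R_m − R̄_m)² = 155.0933  ⇒  Var(R_m) = 155.0933 / 5 = 31.0187
β = Cov / Var(R_m) = 44.7933 / 31.0187 = 1.4441
MRP = 8.0% − 2.3% = 5.70%
E(R) = R_f + β × MRP = 2.3% + 1.4441 × 5.7% = 10.53%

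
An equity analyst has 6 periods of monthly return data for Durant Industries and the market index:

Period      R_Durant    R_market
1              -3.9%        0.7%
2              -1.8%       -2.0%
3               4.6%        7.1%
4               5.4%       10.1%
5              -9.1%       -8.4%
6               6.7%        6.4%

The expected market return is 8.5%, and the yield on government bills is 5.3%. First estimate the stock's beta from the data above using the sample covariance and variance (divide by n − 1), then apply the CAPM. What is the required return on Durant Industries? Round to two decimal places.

Mean R_i = (-3.9 − 1.8 + 4.6 + 5.4 − 9.1 + 6.7) / 6 = 0.3167%
Mean R_m = (0.7 − 2.0 + 7.1 + 10.1 − 8.4 + 6.4) / 6 = 2.3167%
Σ(R_i − R̄_i)(R_m − R̄_m) = 202.9883  ⇒  Cov = 202.9883 / 5 = 40.5977
Σ(R_m − R̄_m)² = 236.2283  ⇒  Var(R_m) = 236.2283 / 5 = 47.2457
β = Cov / Var(R_m) = 40.5977 / 47.2457 = 0.8593
MRP = 8.5% − 5.3% = 3.20%
E(R) = R_f + β × MRP = 5.3% + 0.8593 × 3.2% = 8.05%

8.05%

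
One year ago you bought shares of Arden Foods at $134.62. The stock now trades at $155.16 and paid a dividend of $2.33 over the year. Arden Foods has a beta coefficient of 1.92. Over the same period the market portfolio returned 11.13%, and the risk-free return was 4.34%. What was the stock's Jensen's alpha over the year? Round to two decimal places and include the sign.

-0.39%

Realised HPR = (P1 + D1 − P0) / P0 = (155.16 + 2.33 − 134.62) / 134.62 = 22.87 / 134.62 = 16.9886%
MRP = 11.13% − 4.34% = 6.79%
CAPM required = R_f + β·MRP = 4.34% + 1.92 × 6.79% = 17.3768%
α = realised − required = 16.9886% − 17.3768% = -0.39%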